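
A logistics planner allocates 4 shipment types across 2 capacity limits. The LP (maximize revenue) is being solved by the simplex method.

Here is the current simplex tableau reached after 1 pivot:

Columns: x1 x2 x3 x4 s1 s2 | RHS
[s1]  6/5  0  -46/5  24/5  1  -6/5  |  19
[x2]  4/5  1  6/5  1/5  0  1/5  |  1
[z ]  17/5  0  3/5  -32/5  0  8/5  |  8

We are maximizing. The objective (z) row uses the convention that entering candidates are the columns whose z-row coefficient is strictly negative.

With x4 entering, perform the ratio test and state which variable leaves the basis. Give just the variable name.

Ratios: row 1 (s1): 19/(24/5) = 95/24; row 2 (x2): 1/(1/5) = 5.
Minimum ratio 95/24 is in the s1 row, so s1 leaves.

s1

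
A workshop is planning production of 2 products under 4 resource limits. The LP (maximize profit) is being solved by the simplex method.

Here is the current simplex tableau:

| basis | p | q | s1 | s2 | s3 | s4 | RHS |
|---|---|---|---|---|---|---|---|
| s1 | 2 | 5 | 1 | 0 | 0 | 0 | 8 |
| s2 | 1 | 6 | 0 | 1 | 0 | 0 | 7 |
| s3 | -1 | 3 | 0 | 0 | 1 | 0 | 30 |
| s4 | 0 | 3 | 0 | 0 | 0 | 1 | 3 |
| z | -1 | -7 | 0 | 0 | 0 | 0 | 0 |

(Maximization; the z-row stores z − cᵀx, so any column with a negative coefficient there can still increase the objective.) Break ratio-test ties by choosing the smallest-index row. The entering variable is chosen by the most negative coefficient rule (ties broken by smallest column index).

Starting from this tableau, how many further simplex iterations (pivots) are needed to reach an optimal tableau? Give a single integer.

pivot: q in, s4 out → z = 7
pivot: p in, s2 out → z = 8
No improving column remains; optimal.

2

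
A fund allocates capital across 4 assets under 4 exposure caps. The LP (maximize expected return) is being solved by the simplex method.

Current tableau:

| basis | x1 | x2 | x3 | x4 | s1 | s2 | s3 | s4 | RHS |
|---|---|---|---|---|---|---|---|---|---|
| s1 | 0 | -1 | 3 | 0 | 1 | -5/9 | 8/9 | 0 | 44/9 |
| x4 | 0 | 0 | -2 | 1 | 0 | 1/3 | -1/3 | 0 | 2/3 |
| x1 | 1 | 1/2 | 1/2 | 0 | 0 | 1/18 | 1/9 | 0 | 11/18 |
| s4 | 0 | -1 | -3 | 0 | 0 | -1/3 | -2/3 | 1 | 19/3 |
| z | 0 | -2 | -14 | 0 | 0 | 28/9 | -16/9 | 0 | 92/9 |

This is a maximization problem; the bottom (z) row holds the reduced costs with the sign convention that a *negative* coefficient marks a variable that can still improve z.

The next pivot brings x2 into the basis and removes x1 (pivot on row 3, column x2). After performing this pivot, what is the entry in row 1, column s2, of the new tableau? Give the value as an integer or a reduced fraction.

-4/9

Pivot element is row 3, column x2: 1/2.
Normalize row 3: new (row 3, s2) = (1/18)/(1/2) = 1/9.
row 1 ← row 1 − (-1)·(new row 3): -5/9 − (-1)·(1/9) = -4/9.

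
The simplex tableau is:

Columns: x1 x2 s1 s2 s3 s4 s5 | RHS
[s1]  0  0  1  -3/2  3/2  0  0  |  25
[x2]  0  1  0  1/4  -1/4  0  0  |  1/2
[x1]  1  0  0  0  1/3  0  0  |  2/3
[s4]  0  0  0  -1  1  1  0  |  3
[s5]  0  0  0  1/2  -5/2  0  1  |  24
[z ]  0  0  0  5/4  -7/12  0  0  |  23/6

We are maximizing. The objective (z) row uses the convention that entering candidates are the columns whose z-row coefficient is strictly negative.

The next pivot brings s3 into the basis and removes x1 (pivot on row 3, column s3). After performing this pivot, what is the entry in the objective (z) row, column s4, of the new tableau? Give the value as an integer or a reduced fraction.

0

Pivot element is row 3, column s3: 1/3.
Normalize row 3: new (row 3, s4) = 0/(1/3) = 0.
z-row ← z-row − (-7/12)·(new row 3): 0 − (-7/12)·0 = 0.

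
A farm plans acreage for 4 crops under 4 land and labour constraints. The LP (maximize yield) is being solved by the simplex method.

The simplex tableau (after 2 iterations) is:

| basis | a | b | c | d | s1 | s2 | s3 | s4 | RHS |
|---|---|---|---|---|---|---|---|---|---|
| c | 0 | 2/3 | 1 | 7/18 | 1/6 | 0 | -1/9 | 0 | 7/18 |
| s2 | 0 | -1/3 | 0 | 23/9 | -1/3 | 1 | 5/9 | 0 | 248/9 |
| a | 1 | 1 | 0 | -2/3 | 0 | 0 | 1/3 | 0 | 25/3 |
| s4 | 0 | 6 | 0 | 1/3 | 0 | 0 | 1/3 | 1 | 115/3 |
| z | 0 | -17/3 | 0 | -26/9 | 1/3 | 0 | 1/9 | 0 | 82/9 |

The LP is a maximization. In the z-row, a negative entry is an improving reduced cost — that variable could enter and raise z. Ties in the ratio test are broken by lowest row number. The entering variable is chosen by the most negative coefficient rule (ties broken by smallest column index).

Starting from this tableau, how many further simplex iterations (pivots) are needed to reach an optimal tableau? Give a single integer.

3

pivot: b in, c out → z = 149/12
pivot: s3 in, a out → z = 76/3
pivot: d in, s2 out → z = 101/3
No improving column remains; optimal.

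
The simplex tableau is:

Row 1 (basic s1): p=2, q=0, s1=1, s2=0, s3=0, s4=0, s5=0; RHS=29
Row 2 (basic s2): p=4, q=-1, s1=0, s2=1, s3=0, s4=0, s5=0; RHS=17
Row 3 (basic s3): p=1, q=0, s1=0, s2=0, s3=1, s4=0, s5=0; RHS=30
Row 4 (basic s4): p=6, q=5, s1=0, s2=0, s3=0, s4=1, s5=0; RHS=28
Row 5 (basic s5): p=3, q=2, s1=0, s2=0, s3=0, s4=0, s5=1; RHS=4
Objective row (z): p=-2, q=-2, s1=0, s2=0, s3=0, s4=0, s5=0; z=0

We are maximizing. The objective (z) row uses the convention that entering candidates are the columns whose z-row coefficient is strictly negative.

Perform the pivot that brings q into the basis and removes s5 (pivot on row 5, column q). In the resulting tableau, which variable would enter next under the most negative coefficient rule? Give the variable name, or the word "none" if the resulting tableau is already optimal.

Pivot element 2. New z-row = old z-row − (-2)·(row 5/2).
Updated z-row coefficients: p: 1, q: 0, s1: 0, s2: 0, s3: 0, s4: 0, s5: 1.
No coefficient is strictly negative; the tableau after this pivot is optimal.

none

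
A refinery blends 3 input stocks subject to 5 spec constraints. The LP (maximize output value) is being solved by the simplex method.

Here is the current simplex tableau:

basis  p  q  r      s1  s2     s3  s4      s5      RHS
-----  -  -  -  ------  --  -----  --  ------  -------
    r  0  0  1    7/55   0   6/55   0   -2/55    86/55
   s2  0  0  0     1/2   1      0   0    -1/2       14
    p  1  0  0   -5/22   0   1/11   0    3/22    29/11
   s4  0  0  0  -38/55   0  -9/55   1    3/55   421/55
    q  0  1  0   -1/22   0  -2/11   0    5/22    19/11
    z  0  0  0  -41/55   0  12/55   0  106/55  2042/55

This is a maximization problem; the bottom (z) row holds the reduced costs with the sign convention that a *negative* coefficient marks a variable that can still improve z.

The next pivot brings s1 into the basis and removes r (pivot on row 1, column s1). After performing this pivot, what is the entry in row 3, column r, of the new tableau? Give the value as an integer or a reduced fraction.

Pivot element is row 1, column s1: 7/55.
Normalize row 1: new (row 1, r) = 1/(7/55) = 55/7.
row 3 ← row 3 − (-5/22)·(new row 1): 0 − (-5/22)·(55/7) = 25/14.

25/14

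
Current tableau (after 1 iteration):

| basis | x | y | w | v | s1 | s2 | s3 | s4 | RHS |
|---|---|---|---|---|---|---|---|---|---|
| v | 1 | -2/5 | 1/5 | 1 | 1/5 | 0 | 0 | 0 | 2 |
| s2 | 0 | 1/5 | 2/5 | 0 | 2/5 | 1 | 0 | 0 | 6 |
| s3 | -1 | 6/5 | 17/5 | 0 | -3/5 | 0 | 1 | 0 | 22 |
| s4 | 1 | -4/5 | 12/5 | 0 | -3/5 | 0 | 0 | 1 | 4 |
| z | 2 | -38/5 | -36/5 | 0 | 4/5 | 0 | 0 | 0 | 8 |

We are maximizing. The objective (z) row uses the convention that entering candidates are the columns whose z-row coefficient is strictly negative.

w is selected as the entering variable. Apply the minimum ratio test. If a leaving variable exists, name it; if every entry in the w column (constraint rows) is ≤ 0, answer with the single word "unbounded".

Ratios: row 1 (v): 2/(1/5) = 10; row 2 (s2): 6/(2/5) = 15; row 3 (s3): 22/(17/5) = 110/17; row 4 (s4): 4/(12/5) = 5/3.
Minimum ratio is in the s4 row, so s4 leaves.

s4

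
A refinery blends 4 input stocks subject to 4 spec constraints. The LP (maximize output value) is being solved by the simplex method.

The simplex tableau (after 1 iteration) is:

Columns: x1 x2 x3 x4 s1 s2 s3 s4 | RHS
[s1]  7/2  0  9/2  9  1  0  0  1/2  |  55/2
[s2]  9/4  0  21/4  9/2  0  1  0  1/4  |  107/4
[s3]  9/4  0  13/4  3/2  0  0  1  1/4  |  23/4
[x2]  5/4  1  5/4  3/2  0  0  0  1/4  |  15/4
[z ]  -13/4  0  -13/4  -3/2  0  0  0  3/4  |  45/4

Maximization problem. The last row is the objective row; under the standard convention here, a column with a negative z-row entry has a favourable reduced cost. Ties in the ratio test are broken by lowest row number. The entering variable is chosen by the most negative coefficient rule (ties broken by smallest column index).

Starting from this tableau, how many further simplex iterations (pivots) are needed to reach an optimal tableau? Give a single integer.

1

pivot: x1 in, s3 out → z = 176/9
No improving column remains; optimal.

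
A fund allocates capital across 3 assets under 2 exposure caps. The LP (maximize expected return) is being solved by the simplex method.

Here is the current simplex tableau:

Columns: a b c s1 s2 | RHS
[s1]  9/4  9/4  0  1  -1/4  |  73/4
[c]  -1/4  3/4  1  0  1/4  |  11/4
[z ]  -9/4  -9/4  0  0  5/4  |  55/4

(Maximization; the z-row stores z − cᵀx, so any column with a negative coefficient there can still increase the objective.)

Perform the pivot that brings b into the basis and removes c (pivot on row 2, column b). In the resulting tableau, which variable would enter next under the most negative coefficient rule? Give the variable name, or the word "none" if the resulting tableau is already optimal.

Pivot element 3/4. New z-row = old z-row − (-9/4)·(row 2/(3/4)).
Updated z-row coefficients: a: -3, b: 0, c: 3, s1: 0, s2: 2.
The most negative is -3 in column a, so a would enter next.

a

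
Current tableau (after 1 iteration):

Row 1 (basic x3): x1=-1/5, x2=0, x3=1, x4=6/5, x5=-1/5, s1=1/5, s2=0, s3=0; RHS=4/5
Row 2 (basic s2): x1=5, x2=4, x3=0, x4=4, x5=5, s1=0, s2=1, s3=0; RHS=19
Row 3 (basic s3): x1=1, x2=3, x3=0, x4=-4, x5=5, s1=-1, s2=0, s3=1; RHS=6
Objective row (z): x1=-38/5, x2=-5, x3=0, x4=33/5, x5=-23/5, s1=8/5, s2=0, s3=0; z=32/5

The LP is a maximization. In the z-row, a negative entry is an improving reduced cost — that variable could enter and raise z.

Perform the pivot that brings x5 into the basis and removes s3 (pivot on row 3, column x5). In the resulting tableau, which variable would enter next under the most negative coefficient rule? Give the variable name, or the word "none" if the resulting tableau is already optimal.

Pivot element 5. New z-row = old z-row − (-23/5)·(row 3/5).
Updated z-row coefficients: x1: -167/25, x2: -56/25, x3: 0, x4: 73/25, x5: 0, s1: 17/25, s2: 0, s3: 23/25.
The most negative is -167/25 in column x1, so x1 would enter next.

x1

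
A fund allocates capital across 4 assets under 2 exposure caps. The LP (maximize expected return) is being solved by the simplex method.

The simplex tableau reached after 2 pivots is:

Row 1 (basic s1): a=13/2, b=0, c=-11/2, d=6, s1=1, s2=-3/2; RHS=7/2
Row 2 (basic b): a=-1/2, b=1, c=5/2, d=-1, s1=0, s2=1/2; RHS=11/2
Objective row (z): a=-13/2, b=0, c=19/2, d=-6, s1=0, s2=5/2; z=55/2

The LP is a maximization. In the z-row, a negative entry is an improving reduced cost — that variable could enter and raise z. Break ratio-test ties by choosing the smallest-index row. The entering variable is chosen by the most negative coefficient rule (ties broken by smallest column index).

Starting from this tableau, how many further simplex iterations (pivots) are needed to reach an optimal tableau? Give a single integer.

1

pivot: a in, s1 out → z = 31
No improving column remains; optimal.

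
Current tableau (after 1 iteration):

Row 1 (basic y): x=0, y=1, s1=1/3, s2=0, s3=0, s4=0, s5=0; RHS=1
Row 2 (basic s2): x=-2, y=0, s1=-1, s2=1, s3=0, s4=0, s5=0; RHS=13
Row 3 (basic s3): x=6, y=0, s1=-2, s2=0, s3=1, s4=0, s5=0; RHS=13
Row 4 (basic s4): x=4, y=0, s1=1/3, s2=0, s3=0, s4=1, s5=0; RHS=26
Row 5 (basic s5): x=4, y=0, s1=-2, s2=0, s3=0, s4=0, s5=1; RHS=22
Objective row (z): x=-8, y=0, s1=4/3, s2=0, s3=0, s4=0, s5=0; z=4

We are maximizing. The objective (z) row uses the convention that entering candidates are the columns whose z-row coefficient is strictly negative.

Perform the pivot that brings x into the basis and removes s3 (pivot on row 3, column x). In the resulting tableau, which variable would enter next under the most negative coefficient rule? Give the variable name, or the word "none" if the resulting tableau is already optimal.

Pivot element 6. New z-row = old z-row − (-8)·(row 3/6).
Updated z-row coefficients: x: 0, y: 0, s1: -4/3, s2: 0, s3: 4/3, s4: 0, s5: 0.
The most negative is -4/3 in column s1, so s1 would enter next.

s1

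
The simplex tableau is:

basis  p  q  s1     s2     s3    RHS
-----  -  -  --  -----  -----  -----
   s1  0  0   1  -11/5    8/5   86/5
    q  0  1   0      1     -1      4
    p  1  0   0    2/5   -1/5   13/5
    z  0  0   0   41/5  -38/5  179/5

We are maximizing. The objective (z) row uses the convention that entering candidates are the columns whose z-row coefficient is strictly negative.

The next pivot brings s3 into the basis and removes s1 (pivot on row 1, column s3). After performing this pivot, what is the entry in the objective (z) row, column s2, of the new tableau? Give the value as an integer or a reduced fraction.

Pivot element is row 1, column s3: 8/5.
Normalize row 1: new (row 1, s2) = (-11/5)/(8/5) = -11/8.
z-row ← z-row − (-38/5)·(new row 1): 41/5 − (-38/5)·(-11/8) = -9/4.

-9/4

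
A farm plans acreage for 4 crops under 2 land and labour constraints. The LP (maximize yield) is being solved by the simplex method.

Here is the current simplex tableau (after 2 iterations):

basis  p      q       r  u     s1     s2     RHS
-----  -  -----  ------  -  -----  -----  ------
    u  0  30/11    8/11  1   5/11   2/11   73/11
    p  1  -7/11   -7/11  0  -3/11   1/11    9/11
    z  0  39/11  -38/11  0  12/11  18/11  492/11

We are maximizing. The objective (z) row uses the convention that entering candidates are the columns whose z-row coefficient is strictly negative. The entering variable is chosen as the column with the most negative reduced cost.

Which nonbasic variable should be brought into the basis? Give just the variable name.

Objective-row coefficients: p: 0, q: 39/11, r: -38/11, u: 0, s1: 12/11, s2: 18/11.
The most negative is -38/11 in column r, so r enters.

r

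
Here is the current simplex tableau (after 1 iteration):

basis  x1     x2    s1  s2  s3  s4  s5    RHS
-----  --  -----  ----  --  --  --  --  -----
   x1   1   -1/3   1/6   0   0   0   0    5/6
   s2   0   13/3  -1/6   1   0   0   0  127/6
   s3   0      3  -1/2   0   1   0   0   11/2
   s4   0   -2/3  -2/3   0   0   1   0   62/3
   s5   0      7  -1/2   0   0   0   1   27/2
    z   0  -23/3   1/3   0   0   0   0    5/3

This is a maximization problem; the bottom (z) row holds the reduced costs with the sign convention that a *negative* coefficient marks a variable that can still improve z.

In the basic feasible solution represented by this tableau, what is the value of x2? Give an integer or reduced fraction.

0

x2 is nonbasic (not in the basis column), so its value in the current BFS is 0.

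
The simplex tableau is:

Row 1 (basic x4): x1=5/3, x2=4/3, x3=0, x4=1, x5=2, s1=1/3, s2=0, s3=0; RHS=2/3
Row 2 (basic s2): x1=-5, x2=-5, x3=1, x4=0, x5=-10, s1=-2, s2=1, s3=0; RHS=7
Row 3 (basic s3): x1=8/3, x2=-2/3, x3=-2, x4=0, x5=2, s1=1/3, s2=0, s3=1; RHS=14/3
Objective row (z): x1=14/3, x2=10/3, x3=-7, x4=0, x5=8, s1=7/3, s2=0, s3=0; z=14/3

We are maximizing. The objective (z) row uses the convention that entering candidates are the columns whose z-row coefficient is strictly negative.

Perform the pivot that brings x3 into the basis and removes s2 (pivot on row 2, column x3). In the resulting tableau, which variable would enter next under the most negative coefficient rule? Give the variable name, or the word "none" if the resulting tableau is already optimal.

Pivot element 1. New z-row = old z-row − (-7)·(row 2/1).
Updated z-row coefficients: x1: -91/3, x2: -95/3, x3: 0, x4: 0, x5: -62, s1: -35/3, s2: 7, s3: 0.
The most negative is -62 in column x5, so x5 would enter next.

x5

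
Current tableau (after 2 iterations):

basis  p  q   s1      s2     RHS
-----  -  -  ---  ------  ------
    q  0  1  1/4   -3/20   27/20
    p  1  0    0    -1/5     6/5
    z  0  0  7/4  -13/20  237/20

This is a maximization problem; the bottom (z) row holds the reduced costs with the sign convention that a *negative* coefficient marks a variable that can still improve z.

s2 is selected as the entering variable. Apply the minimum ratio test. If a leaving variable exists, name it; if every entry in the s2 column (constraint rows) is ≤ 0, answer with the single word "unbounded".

unbounded

s2-column entries: row 1: -3/20, row 2: -1/5. All ≤ 0, so s2 can increase without bound; the LP is unbounded in this direction.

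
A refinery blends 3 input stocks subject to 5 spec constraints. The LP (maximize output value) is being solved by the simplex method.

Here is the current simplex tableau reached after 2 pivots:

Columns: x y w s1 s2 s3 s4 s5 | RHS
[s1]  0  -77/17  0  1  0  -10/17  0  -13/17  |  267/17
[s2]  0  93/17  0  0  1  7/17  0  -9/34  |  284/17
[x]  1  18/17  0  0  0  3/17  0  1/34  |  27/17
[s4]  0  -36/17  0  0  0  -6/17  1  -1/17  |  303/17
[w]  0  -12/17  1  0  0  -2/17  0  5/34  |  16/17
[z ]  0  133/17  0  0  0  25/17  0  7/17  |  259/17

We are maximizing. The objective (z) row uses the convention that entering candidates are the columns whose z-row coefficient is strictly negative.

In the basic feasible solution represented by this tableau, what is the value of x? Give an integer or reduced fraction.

27/17

x is basic (row 3); its value is the RHS of that row: 27/17.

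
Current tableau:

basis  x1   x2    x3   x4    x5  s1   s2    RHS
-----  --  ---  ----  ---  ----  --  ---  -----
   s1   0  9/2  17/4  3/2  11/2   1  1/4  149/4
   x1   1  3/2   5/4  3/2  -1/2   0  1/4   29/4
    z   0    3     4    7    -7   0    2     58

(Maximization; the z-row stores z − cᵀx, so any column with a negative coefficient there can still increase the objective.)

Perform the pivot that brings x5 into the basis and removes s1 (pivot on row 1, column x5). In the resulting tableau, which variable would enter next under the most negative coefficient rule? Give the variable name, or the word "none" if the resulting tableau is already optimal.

none

Pivot element 11/2. New z-row = old z-row − (-7)·(row 1/(11/2)).
Updated z-row coefficients: x1: 0, x2: 96/11, x3: 207/22, x4: 98/11, x5: 0, s1: 14/11, s2: 51/22.
No coefficient is strictly negative; the tableau after this pivot is optimal.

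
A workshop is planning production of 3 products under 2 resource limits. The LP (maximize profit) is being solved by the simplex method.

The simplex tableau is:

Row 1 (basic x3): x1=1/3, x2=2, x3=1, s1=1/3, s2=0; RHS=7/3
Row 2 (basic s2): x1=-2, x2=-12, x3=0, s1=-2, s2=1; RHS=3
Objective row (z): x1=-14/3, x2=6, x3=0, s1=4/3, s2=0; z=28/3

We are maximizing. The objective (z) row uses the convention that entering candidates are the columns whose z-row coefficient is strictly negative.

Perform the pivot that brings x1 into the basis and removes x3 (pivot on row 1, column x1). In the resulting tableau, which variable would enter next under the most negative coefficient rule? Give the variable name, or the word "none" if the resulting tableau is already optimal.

none

Pivot element 1/3. New z-row = old z-row − (-14/3)·(row 1/(1/3)).
Updated z-row coefficients: x1: 0, x2: 34, x3: 14, s1: 6, s2: 0.
No coefficient is strictly negative; the tableau after this pivot is optimal.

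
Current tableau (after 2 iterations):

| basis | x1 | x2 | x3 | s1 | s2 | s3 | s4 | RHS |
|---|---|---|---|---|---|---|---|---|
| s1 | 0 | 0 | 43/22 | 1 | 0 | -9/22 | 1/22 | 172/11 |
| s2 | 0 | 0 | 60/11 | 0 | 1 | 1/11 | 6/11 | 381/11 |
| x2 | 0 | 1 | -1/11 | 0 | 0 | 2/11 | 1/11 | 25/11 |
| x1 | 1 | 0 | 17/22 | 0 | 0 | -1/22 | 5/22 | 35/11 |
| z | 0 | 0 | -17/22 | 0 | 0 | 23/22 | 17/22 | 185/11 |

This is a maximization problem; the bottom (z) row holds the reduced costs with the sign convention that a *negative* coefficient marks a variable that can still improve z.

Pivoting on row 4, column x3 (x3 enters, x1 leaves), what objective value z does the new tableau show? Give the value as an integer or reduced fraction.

Minimum ratio for x3: (35/11)/(17/22) = 70/17.
z changes by −(z-row coeff of x3)·ratio = −(-17/22)·(70/17) = 35/11.
New z = 185/11 + (35/11) = 20.

20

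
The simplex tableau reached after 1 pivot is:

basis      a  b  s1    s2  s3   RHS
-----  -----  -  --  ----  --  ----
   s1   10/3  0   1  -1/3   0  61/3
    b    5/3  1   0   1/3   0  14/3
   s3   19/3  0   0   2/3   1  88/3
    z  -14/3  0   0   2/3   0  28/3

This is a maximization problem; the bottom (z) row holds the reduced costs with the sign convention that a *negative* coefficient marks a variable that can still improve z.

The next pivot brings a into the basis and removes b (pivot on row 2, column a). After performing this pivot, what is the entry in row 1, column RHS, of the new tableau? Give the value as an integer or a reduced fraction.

Pivot element is row 2, column a: 5/3.
Normalize row 2: new (row 2, RHS) = (14/3)/(5/3) = 14/5.
row 1 ← row 1 − (10/3)·(new row 2): 61/3 − (10/3)·(14/5) = 11.

11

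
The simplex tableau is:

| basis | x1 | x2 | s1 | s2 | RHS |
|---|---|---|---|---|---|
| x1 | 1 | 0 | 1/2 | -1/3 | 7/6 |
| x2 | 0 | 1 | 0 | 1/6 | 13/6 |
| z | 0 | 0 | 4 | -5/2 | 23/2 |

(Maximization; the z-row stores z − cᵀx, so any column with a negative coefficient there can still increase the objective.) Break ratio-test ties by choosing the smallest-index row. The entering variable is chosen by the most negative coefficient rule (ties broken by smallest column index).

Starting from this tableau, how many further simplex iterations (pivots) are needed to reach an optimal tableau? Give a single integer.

pivot: s2 in, x2 out → z = 44
No improving column remains; optimal.

1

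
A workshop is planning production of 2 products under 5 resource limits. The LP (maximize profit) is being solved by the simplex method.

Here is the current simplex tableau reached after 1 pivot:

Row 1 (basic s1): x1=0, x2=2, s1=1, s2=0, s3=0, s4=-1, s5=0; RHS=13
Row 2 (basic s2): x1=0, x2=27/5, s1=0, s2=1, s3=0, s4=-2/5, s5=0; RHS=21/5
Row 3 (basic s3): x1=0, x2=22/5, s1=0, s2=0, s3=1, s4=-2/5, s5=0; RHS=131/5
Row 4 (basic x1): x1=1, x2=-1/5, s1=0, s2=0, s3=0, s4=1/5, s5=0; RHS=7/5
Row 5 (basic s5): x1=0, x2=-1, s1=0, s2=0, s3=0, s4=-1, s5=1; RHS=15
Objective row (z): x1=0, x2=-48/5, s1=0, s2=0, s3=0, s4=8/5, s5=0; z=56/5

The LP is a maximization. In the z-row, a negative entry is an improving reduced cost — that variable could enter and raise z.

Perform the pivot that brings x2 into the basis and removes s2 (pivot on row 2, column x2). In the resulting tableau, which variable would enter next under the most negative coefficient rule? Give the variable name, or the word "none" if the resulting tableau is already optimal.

none

Pivot element 27/5. New z-row = old z-row − (-48/5)·(row 2/(27/5)).
Updated z-row coefficients: x1: 0, x2: 0, s1: 0, s2: 16/9, s3: 0, s4: 8/9, s5: 0.
No coefficient is strictly negative; the tableau after this pivot is optimal.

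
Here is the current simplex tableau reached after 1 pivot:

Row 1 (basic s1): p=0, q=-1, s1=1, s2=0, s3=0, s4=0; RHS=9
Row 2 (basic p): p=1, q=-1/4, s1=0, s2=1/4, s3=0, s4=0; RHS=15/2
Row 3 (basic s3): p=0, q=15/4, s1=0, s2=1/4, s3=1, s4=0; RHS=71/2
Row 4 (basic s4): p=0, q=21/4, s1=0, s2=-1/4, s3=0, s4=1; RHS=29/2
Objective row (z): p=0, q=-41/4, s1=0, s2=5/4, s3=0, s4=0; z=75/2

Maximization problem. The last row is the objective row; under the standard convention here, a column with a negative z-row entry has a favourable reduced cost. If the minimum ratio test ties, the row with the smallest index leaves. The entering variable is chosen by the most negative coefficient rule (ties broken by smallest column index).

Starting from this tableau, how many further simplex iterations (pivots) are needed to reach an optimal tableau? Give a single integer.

pivot: q in, s4 out → z = 1382/21
No improving column remains; optimal.

1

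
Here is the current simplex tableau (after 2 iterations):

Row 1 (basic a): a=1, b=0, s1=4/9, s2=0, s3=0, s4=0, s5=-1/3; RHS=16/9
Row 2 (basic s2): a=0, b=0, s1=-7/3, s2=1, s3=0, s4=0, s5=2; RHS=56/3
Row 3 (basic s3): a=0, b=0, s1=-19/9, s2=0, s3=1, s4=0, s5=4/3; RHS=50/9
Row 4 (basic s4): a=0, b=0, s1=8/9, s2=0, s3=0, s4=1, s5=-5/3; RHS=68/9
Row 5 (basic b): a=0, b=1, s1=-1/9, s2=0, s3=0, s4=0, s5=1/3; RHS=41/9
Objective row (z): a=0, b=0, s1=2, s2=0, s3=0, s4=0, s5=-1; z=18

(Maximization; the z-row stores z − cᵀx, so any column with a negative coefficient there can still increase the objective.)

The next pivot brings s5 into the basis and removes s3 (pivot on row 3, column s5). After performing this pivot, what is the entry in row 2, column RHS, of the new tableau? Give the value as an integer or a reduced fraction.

Pivot element is row 3, column s5: 4/3.
Normalize row 3: new (row 3, RHS) = (50/9)/(4/3) = 25/6.
row 2 ← row 2 − 2·(new row 3): 56/3 − 2·(25/6) = 31/3.

31/3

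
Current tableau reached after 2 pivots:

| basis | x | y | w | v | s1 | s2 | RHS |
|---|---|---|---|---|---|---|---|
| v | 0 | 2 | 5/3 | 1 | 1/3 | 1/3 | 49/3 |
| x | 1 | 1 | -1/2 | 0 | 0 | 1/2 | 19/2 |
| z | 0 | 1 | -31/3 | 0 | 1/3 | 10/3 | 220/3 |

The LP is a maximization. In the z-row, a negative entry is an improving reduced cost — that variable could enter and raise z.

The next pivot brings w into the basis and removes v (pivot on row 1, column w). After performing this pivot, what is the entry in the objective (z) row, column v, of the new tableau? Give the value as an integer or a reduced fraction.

Pivot element is row 1, column w: 5/3.
Normalize row 1: new (row 1, v) = 1/(5/3) = 3/5.
z-row ← z-row − (-31/3)·(new row 1): 0 − (-31/3)·(3/5) = 31/5.

31/5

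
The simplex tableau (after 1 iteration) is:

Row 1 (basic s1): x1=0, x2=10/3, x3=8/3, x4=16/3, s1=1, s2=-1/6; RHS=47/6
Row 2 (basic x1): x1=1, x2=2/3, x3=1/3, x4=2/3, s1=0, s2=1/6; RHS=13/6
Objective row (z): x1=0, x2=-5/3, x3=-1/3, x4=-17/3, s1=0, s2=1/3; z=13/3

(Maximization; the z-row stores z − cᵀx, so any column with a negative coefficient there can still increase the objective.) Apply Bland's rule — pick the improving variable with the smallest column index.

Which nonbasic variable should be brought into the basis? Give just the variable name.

Objective-row coefficients: x1: 0, x2: -5/3, x3: -1/3, x4: -17/3, s1: 0, s2: 1/3.
Improving columns: x2, x3, x4. Bland's rule picks the smallest column index → x2.

x2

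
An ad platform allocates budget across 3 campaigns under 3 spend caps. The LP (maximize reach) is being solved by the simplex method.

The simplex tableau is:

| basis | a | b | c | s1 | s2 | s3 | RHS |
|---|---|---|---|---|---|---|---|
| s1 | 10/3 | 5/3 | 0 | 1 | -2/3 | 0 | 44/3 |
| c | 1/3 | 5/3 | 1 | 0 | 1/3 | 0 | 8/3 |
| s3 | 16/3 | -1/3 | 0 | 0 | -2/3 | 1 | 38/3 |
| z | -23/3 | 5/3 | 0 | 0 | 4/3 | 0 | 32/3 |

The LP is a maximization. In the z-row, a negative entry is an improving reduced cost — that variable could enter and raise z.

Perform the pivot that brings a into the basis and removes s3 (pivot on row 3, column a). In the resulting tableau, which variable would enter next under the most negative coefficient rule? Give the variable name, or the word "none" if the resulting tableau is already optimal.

Pivot element 16/3. New z-row = old z-row − (-23/3)·(row 3/(16/3)).
Updated z-row coefficients: a: 0, b: 19/16, c: 0, s1: 0, s2: 3/8, s3: 23/16.
No coefficient is strictly negative; the tableau after this pivot is optimal.

none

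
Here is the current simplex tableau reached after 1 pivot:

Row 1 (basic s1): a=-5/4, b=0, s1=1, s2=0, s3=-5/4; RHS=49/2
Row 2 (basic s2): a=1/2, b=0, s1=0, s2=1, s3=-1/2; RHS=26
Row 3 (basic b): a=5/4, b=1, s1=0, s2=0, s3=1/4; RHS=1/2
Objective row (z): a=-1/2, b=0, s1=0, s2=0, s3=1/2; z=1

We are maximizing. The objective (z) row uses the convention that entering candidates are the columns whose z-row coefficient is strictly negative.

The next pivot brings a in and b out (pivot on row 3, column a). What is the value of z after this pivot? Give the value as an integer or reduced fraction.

6/5

Minimum ratio for a: (1/2)/(5/4) = 2/5.
z changes by −(z-row coeff of a)·ratio = −(-1/2)·(2/5) = 1/5.
New z = 1 + (1/5) = 6/5.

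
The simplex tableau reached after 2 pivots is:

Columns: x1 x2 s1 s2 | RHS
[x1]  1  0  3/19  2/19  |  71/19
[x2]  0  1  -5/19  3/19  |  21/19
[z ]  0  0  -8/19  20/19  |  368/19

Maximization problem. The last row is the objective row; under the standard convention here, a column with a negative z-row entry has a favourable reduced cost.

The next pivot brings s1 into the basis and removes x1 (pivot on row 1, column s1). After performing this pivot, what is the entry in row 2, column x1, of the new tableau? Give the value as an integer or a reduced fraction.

5/3

Pivot element is row 1, column s1: 3/19.
Normalize row 1: new (row 1, x1) = 1/(3/19) = 19/3.
row 2 ← row 2 − (-5/19)·(new row 1): 0 − (-5/19)·(19/3) = 5/3.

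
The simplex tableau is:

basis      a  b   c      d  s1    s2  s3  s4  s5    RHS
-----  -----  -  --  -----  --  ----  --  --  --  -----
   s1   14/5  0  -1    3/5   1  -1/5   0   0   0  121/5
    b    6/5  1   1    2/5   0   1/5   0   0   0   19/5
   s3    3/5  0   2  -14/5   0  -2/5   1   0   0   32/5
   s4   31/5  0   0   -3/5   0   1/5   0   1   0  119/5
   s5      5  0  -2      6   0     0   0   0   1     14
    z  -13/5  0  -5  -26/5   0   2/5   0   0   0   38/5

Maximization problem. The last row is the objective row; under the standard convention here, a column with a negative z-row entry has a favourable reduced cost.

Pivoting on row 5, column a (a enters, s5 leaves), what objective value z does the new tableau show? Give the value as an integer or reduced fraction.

372/25

Minimum ratio for a: 14/5 = 14/5.
z changes by −(z-row coeff of a)·ratio = −(-13/5)·(14/5) = 182/25.
New z = 38/5 + (182/25) = 372/25.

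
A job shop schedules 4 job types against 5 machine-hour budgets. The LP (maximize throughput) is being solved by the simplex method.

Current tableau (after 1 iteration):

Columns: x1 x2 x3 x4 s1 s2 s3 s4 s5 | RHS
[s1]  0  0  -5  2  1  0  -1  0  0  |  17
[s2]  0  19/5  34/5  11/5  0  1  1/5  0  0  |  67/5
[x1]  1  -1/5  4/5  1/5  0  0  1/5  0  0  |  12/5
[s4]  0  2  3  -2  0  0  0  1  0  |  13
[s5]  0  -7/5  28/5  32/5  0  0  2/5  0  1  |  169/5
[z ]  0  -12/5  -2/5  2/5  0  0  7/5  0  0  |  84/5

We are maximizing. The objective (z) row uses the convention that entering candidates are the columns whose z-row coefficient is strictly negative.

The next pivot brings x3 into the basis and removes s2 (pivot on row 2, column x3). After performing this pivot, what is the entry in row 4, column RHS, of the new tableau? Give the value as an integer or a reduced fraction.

241/34

Pivot element is row 2, column x3: 34/5.
Normalize row 2: new (row 2, RHS) = (67/5)/(34/5) = 67/34.
row 4 ← row 4 − 3·(new row 2): 13 − 3·(67/34) = 241/34.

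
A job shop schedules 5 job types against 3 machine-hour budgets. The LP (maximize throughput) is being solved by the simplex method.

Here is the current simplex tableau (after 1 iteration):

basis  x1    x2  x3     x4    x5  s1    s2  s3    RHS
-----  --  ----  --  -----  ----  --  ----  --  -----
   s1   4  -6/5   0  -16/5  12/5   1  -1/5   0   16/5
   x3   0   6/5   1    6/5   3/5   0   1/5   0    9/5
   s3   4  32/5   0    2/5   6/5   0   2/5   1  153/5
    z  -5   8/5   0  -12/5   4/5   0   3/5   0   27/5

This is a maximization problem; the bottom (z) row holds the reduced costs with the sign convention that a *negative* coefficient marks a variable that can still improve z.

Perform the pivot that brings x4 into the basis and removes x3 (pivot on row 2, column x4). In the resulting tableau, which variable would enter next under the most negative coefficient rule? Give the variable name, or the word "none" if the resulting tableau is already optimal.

Pivot element 6/5. New z-row = old z-row − (-12/5)·(row 2/(6/5)).
Updated z-row coefficients: x1: -5, x2: 4, x3: 2, x4: 0, x5: 2, s1: 0, s2: 1, s3: 0.
The most negative is -5 in column x1, so x1 would enter next.

x1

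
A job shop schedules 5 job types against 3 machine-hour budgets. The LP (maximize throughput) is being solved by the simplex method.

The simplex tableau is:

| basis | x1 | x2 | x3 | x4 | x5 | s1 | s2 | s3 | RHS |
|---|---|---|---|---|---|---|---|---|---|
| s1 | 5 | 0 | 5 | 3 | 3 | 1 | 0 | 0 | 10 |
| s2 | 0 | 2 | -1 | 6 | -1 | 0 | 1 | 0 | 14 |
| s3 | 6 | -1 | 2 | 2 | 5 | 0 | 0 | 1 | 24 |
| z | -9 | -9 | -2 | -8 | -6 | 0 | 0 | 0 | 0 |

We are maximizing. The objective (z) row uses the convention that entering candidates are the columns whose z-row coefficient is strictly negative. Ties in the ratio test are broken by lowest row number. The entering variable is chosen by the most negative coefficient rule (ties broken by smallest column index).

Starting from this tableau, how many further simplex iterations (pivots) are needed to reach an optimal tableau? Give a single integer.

3

pivot: x1 in, s1 out → z = 18
pivot: x2 in, s2 out → z = 81
pivot: x5 in, x1 out → z = 98
No improving column remains; optimal.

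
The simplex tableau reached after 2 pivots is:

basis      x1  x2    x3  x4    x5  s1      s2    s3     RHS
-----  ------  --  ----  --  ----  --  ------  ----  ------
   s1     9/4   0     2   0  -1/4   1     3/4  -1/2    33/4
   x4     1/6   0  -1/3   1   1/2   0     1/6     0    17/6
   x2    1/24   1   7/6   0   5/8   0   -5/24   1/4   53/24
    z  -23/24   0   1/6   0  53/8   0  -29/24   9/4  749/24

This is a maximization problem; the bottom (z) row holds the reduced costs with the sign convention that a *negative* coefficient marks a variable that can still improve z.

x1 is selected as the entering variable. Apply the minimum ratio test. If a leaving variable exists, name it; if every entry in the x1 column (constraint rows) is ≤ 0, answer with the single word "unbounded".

Ratios: row 1 (s1): (33/4)/(9/4) = 11/3; row 2 (x4): (17/6)/(1/6) = 17; row 3 (x2): (53/24)/(1/24) = 53.
Minimum ratio is in the s1 row, so s1 leaves.

s1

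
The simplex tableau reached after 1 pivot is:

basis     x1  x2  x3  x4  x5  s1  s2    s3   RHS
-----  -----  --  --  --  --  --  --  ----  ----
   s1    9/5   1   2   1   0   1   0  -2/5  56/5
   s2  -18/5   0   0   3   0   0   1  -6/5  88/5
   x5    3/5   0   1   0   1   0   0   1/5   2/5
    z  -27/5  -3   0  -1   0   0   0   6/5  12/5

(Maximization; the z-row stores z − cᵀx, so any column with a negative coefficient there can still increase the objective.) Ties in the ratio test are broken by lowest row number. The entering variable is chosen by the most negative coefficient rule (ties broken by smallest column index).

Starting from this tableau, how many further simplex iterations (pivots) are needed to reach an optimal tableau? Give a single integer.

2

pivot: x1 in, x5 out → z = 6
pivot: x2 in, s1 out → z = 36
No improving column remains; optimal.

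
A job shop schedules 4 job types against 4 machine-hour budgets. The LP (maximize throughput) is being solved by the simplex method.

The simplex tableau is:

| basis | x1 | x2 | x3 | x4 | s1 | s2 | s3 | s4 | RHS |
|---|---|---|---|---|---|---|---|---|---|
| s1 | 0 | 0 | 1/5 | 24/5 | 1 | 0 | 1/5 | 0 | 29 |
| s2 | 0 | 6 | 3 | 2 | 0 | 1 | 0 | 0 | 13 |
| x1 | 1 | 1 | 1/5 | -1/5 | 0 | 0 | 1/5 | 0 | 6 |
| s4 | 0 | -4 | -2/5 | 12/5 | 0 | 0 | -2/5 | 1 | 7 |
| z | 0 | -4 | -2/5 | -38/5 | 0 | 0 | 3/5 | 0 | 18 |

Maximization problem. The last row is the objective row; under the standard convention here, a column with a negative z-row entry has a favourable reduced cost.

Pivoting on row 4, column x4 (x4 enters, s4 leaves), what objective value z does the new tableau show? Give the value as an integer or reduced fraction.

241/6

Minimum ratio for x4: 7/(12/5) = 35/12.
z changes by −(z-row coeff of x4)·ratio = −(-38/5)·(35/12) = 133/6.
New z = 18 + (133/6) = 241/6.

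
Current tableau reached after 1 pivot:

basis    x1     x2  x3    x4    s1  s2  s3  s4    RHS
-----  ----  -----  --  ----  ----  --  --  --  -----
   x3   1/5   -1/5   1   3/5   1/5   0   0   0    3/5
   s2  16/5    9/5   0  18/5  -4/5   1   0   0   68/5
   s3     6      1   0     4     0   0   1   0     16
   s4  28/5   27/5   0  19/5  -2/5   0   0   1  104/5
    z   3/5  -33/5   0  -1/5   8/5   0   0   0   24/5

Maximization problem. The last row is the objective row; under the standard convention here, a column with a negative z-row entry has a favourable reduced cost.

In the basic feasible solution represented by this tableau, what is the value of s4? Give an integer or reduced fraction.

104/5

s4 is basic (row 4); its value is the RHS of that row: 104/5.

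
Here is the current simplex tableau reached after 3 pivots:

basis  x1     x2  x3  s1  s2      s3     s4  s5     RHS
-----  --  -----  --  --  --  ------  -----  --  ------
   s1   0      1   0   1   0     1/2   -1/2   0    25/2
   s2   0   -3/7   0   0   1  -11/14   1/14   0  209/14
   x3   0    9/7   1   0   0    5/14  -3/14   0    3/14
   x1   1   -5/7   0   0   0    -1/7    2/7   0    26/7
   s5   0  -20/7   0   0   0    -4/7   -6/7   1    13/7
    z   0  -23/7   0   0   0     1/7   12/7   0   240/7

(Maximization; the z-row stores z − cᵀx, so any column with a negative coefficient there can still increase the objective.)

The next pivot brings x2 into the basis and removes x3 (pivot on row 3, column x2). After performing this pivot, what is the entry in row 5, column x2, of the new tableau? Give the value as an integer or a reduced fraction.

0

Pivot element is row 3, column x2: 9/7.
Normalize row 3: new (row 3, x2) = (9/7)/(9/7) = 1.
row 5 ← row 5 − (-20/7)·(new row 3): -20/7 − (-20/7)·1 = 0.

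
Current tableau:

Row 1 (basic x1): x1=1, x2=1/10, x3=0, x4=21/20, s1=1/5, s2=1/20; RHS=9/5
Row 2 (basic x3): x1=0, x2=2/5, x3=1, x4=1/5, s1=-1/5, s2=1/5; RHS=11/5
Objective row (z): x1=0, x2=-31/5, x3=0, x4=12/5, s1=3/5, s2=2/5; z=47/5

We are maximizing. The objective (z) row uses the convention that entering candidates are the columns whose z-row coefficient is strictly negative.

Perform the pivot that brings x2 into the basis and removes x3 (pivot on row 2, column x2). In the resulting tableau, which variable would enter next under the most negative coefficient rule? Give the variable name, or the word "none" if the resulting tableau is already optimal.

Pivot element 2/5. New z-row = old z-row − (-31/5)·(row 2/(2/5)).
Updated z-row coefficients: x1: 0, x2: 0, x3: 31/2, x4: 11/2, s1: -5/2, s2: 7/2.
The most negative is -5/2 in column s1, so s1 would enter next.

s1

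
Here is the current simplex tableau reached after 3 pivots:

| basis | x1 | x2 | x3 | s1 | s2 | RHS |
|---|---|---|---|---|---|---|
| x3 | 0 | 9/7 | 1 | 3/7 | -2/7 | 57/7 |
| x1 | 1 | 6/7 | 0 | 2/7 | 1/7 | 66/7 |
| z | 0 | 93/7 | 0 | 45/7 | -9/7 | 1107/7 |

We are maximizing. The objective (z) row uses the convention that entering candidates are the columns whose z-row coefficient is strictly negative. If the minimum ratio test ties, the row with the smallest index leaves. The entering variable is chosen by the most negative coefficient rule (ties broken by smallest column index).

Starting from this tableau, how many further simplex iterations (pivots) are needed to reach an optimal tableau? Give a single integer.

1

pivot: s2 in, x1 out → z = 243
No improving column remains; optimal.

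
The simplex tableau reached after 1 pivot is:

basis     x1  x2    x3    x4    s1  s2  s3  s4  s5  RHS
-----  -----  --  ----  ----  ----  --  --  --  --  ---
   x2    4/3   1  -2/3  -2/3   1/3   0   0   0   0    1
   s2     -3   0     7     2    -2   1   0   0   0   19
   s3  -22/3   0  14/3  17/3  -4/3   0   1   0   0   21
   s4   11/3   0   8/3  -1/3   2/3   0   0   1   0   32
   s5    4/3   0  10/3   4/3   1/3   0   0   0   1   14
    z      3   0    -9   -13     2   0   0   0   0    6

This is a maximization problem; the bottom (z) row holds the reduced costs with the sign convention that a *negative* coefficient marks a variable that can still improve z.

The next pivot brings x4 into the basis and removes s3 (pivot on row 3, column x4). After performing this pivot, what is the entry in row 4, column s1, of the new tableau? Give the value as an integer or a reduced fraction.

Pivot element is row 3, column x4: 17/3.
Normalize row 3: new (row 3, s1) = (-4/3)/(17/3) = -4/17.
row 4 ← row 4 − (-1/3)·(new row 3): 2/3 − (-1/3)·(-4/17) = 10/17.

10/17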